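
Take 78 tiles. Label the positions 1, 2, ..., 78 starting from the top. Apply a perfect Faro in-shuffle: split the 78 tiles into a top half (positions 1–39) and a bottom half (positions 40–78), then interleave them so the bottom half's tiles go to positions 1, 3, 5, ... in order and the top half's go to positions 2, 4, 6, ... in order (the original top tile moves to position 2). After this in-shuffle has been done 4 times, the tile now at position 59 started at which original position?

Work backwards from position 59, undoing one in-shuffle at a time:
59 ← 69 ← 74 ← 37 ← 58
So the tile now at position 59 started at position 58.

58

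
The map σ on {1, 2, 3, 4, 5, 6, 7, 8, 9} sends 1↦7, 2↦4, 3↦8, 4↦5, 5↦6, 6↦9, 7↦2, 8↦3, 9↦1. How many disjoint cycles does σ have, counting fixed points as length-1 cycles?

2

Cycle decomposition: (1 7 2 4 5 6 9) (3 8).
2 cycles.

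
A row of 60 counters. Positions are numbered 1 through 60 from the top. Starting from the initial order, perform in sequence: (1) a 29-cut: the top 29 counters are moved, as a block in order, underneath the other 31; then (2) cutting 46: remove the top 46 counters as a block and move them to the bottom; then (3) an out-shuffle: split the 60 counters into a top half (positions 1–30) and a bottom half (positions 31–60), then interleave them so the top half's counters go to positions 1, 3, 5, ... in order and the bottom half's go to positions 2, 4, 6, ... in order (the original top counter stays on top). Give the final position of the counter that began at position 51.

12

Track the counter from position 51 forward through each operation:
  after op 1 (cut 29): 51 → 22
  after op 2 (cut 46): 22 → 36
  after op 3 (out-shuffle): 36 → 12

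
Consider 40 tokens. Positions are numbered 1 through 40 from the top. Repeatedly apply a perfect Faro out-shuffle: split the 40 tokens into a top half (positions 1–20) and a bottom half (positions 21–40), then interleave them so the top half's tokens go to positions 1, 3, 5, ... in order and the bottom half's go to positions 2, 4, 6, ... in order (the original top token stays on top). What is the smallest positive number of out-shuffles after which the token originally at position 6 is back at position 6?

12

Follow position 6 under repeated out-shuffles:
6 → 11 → 21 → 2 → 3 → 5 → 9 → 17 → 33 → 26 → 12 → 23 → 6
It first returns after 12 out-shuffles.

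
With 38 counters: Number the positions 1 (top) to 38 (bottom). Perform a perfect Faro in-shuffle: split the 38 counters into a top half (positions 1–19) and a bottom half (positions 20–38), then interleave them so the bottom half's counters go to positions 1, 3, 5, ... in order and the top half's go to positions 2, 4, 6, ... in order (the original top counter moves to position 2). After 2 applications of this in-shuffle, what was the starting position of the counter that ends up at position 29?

Work backwards from position 29, undoing one in-shuffle at a time:
29 ← 34 ← 17
So the counter now at position 29 started at position 17.

17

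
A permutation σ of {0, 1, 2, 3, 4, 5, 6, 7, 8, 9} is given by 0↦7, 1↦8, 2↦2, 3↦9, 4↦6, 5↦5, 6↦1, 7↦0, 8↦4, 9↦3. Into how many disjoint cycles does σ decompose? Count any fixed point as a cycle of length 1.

Cycle decomposition: (0 7) (1 8 4 6) (2) (3 9) (5).
5 cycles.

5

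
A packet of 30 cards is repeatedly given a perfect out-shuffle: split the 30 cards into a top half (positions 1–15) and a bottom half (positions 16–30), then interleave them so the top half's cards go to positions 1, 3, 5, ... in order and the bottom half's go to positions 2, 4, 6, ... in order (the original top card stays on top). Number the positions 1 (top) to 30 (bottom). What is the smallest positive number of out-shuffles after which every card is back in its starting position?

The out-shuffle permutes the 30 positions with cycle lengths [1, 1, 28].
Every card is home exactly when every cycle has completed a whole number of laps, i.e. after lcm(1, 28) = 28 out-shuffles.

28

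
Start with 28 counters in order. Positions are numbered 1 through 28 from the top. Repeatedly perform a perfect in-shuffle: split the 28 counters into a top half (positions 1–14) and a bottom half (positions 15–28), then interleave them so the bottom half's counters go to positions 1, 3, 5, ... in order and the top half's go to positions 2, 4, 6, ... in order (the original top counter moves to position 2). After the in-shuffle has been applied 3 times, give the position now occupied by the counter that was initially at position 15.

Track the counter's position through each in-shuffle:
15 → 1 → 2 → 4

4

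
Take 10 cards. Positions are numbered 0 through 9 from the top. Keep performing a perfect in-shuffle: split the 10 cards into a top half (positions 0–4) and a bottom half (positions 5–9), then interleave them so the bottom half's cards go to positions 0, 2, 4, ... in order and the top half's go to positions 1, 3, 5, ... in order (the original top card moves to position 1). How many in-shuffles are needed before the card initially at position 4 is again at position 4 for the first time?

Follow position 4 under repeated in-shuffles:
4 → 9 → 8 → 6 → 2 → 5 → 0 → 1 → 3 → 7 → 4
It first returns after 10 in-shuffles.

10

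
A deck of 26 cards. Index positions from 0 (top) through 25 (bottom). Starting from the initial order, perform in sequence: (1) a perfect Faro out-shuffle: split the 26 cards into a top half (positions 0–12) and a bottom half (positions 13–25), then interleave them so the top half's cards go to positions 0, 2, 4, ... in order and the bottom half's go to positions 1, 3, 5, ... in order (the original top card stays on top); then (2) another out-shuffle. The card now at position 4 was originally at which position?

Undo the operations in reverse order, starting from position 4:
  undo op 2 (out-shuffle, from top half): 4 ← 2
  undo op 1 (out-shuffle, from top half): 2 ← 1
So the card at position 4 came from original position 1.

1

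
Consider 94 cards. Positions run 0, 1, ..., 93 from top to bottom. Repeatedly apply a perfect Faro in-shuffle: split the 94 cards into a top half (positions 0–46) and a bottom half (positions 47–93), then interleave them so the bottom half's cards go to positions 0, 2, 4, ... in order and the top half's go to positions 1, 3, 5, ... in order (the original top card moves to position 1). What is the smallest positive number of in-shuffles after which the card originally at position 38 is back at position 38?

36

Follow position 38 under repeated in-shuffles:
38 → 77 → 60 → 26 → 53 → 12 → 25 → 51 → ... → 38 (length 36)
It first returns after 36 in-shuffles.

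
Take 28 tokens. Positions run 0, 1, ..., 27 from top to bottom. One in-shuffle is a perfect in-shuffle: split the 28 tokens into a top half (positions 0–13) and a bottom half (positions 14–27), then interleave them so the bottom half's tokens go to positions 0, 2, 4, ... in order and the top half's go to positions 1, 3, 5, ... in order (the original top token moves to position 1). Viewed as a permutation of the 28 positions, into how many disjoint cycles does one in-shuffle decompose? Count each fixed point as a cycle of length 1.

Trace each unvisited position around until it returns:
(0 1 3 7 15 2 ... len 28)
1 cycle in total.

1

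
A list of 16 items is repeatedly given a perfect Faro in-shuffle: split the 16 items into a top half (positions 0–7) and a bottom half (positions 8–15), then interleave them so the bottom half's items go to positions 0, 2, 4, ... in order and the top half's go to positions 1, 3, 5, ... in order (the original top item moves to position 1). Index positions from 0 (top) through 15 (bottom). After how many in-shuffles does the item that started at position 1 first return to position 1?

Follow position 1 under repeated in-shuffles:
1 → 3 → 7 → 15 → 14 → 12 → 8 → 0 → 1
It first returns after 8 in-shuffles.

8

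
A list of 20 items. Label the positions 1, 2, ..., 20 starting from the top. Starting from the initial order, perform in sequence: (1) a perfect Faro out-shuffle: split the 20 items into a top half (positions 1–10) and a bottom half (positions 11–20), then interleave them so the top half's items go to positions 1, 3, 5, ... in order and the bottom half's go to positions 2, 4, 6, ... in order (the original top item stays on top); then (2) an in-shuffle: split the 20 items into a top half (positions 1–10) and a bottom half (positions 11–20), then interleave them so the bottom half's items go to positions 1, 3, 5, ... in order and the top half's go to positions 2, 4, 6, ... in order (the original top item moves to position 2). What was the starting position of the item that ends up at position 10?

3

Undo the operations in reverse order, starting from position 10:
  undo op 2 (in-shuffle, from top half): 10 ← 5
  undo op 1 (out-shuffle, from top half): 5 ← 3
So the item at position 10 came from original position 3.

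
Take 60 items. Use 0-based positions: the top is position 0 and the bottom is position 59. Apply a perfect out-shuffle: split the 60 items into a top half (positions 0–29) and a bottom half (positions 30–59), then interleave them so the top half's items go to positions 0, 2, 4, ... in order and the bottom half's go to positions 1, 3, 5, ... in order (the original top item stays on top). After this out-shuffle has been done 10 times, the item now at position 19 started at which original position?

Work backwards from position 19, undoing one out-shuffle at a time:
19 ← 39 ← 49 ← 54 ← 27 ← 43 ← 51 ← 55 ← 57 ← 58 ← 29
So the item now at position 19 started at position 29.

29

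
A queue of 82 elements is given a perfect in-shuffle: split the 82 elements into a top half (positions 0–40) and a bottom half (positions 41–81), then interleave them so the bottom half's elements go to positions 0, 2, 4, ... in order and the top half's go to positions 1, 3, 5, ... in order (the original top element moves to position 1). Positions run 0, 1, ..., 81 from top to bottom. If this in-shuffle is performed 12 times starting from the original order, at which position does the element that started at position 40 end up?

26

Track the element's position through each in-shuffle:
40 → 81 → 80 → 78 → 74 → 66 → 50 → 18 → 37 → 75 → 68 → 54 → 26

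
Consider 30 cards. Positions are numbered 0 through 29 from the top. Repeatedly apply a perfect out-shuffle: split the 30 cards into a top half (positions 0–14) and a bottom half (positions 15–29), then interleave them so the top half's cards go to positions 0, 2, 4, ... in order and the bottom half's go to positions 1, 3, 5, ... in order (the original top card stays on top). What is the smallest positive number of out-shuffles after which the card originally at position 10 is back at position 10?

28

Follow position 10 under repeated out-shuffles:
10 → 20 → 11 → 22 → 15 → 1 → 2 → 4 → ... → 10 (length 28)
It first returns after 28 out-shuffles.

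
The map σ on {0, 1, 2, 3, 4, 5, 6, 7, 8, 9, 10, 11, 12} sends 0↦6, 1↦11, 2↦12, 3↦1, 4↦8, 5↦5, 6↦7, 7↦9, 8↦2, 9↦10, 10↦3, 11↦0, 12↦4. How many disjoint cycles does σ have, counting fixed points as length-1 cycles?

3

Cycle decomposition: (0 6 7 9 10 3 1 11) (2 12 4 8) (5).
3 cycles.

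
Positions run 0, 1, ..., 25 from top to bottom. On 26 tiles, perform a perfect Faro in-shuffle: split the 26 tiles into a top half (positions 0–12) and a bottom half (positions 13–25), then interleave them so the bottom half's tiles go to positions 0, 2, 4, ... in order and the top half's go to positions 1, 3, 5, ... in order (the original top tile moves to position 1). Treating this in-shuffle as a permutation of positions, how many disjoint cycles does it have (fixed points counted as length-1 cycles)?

3

Trace each unvisited position around until it returns:
(0 1 3 7 15 4 ... len 18) (2 5 11 23 20 14) (8 17)
3 cycles in total.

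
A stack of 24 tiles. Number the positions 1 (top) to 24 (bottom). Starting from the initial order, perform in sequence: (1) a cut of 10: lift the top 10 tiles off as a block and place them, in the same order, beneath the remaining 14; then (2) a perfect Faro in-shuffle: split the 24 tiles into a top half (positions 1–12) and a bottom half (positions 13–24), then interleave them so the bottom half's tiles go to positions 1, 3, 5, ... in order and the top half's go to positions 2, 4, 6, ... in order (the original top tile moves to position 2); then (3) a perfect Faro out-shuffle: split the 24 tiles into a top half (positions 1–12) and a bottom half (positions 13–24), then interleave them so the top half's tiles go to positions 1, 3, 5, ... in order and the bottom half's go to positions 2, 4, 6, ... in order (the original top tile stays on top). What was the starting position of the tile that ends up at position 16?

20

Undo the operations in reverse order, starting from position 16:
  undo op 3 (out-shuffle, from bottom half): 16 ← 20
  undo op 2 (in-shuffle, from top half): 20 ← 10
  undo op 1 (cut 10): 10 ← 20
So the tile at position 16 came from original position 20.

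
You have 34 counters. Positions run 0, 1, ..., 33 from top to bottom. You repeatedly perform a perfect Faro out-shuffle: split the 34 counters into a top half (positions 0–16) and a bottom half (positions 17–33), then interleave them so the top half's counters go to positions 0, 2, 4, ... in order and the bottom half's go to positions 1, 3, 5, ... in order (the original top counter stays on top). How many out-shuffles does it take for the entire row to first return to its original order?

10

The out-shuffle permutes the 34 positions with cycle lengths [1, 1, 2, 10, 10, 10].
Every counter is home exactly when every cycle has completed a whole number of laps, i.e. after lcm(1, 2, 10) = 10 out-shuffles.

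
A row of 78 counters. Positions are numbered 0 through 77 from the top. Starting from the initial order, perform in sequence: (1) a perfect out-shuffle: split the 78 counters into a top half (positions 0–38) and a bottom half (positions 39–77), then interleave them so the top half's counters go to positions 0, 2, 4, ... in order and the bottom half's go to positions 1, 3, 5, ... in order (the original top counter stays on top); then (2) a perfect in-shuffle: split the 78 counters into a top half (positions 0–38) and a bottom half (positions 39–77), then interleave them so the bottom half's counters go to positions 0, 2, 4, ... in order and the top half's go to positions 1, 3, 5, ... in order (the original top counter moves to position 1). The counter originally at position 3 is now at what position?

13

Track the counter from position 3 forward through each operation:
  after op 1 (out-shuffle): 3 → 6
  after op 2 (in-shuffle): 6 → 13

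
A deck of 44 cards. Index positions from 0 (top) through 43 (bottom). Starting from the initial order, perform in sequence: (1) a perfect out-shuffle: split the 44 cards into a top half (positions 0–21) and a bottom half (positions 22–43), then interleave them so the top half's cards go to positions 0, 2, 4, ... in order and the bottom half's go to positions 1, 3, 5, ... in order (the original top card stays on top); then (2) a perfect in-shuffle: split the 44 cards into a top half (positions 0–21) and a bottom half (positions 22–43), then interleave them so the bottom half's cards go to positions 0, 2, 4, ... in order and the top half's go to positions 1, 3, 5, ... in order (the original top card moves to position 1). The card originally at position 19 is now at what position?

32

Track the card from position 19 forward through each operation:
  after op 1 (out-shuffle): 19 → 38
  after op 2 (in-shuffle): 38 → 32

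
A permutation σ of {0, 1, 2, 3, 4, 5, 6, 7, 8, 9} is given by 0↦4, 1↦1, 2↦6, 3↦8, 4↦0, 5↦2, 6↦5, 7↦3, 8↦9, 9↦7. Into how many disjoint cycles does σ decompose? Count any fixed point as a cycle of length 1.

4

Cycle decomposition: (0 4) (1) (2 6 5) (3 8 9 7).
4 cycles.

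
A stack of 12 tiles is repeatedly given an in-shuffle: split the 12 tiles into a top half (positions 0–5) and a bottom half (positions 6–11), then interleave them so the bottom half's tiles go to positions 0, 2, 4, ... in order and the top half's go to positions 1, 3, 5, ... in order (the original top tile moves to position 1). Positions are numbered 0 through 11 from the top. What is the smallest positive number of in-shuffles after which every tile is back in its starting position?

12

The in-shuffle permutes the 12 positions with cycle lengths [12].
Every tile is home exactly when every cycle has completed a whole number of laps, i.e. after lcm(12) = 12 in-shuffles.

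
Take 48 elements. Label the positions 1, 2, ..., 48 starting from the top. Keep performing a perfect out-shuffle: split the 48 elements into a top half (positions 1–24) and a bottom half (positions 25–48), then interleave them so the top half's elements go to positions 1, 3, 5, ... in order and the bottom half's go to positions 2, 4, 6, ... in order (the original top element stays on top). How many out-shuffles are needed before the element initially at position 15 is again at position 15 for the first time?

Follow position 15 under repeated out-shuffles:
15 → 29 → 10 → 19 → 37 → 26 → 4 → 7 → ... → 15 (length 23)
It first returns after 23 out-shuffles.

23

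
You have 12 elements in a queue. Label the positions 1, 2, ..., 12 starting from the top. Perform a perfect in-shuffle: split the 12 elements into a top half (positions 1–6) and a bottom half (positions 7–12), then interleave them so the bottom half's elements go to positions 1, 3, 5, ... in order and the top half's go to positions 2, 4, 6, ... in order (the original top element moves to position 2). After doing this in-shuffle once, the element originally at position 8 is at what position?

Track the element's position through each in-shuffle:
8 → 3

3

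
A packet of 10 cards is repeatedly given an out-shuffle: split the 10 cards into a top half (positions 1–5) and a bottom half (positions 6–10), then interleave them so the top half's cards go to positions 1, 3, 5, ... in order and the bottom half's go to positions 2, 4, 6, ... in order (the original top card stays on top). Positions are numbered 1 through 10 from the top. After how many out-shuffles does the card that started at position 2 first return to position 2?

6

Follow position 2 under repeated out-shuffles:
2 → 3 → 5 → 9 → 8 → 6 → 2
It first returns after 6 out-shuffles.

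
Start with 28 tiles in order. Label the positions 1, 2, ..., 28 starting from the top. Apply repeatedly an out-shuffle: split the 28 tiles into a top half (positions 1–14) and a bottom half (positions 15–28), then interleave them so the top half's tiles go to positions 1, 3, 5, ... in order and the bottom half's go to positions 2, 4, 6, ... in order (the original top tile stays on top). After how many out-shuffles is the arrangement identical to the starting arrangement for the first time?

The out-shuffle permutes the 28 positions with cycle lengths [1, 1, 2, 6, 18].
Every tile is home exactly when every cycle has completed a whole number of laps, i.e. after lcm(1, 2, 6, 18) = 18 out-shuffles.

18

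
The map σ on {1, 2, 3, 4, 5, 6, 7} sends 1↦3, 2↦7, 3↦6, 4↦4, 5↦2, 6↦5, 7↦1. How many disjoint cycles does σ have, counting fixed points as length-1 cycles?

2

Cycle decomposition: (1 3 6 5 2 7) (4).
2 cycles.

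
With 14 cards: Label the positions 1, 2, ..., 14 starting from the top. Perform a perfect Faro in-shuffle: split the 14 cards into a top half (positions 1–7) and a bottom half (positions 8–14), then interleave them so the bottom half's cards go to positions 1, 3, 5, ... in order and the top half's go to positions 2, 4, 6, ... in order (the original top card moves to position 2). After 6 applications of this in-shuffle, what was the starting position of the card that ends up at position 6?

9

Work backwards from position 6, undoing one in-shuffle at a time:
6 ← 3 ← 9 ← 12 ← 6 ← 3 ← 9
So the card now at position 6 started at position 9.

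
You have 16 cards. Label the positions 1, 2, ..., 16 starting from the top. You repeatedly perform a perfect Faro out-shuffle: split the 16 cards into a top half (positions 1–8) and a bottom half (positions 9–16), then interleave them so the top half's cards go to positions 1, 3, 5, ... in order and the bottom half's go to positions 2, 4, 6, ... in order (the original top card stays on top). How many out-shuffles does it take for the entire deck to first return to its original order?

4

The out-shuffle permutes the 16 positions with cycle lengths [1, 1, 2, 4, 4, 4].
Every card is home exactly when every cycle has completed a whole number of laps, i.e. after lcm(1, 2, 4) = 4 out-shuffles.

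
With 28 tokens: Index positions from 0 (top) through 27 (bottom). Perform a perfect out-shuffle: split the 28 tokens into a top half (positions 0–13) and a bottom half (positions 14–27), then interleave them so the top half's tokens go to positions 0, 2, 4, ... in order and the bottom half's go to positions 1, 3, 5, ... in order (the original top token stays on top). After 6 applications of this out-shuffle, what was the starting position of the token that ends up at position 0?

0

Work backwards from position 0, undoing one out-shuffle at a time:
0 ← 0 ← 0 ← 0 ← 0 ← 0 ← 0
So the token now at position 0 started at position 0.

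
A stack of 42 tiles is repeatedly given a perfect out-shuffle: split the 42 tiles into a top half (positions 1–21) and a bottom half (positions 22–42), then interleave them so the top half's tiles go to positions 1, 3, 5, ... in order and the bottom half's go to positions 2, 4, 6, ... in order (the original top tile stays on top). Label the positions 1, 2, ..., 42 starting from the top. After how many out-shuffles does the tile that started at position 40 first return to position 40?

20

Follow position 40 under repeated out-shuffles:
40 → 38 → 34 → 26 → 10 → 19 → 37 → 32 → 22 → 2 → 3 → 5 → 9 → 17 → 33 → 24 → 6 → 11 → 21 → 41 → 40
It first returns after 20 out-shuffles.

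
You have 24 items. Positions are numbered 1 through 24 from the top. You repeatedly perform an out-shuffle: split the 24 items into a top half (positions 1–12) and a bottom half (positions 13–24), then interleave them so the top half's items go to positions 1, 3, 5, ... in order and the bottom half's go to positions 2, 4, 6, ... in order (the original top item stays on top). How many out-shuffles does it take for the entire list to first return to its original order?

11

The out-shuffle permutes the 24 positions with cycle lengths [1, 1, 11, 11].
Every item is home exactly when every cycle has completed a whole number of laps, i.e. after lcm(1, 11) = 11 out-shuffles.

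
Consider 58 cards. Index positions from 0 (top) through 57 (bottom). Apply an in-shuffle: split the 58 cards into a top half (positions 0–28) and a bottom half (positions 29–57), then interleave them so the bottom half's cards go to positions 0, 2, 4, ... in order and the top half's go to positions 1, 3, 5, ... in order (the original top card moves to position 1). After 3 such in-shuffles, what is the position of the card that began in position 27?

Track the card's position through each in-shuffle:
27 → 55 → 52 → 46

46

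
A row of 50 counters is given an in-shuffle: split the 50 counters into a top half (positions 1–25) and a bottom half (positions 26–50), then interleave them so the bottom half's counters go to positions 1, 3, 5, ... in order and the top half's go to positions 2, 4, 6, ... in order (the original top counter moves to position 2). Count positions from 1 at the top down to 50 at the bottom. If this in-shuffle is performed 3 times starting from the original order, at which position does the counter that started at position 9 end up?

21

Track the counter's position through each in-shuffle:
9 → 18 → 36 → 21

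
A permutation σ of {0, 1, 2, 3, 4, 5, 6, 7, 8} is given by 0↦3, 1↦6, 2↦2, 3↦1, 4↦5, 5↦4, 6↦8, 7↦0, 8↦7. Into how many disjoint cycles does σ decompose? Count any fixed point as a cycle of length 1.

3

Cycle decomposition: (0 3 1 6 8 7) (2) (4 5).
3 cycles.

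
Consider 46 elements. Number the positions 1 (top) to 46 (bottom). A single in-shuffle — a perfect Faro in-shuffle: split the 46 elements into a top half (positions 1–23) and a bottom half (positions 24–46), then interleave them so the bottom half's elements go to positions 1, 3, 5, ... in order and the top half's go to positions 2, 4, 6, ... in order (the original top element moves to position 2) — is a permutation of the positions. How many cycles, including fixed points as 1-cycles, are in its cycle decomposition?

Trace each unvisited position around until it returns:
(1 2 4 8 16 32 ... len 23) (5 10 20 40 33 19 ... len 23)
2 cycles in total.

2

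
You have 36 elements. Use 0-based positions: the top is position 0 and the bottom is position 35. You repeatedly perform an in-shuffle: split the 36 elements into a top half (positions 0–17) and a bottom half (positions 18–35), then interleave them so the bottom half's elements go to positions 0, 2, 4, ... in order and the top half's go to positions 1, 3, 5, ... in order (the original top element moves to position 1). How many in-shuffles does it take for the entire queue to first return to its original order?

36

The in-shuffle permutes the 36 positions with cycle lengths [36].
Every element is home exactly when every cycle has completed a whole number of laps, i.e. after lcm(36) = 36 in-shuffles.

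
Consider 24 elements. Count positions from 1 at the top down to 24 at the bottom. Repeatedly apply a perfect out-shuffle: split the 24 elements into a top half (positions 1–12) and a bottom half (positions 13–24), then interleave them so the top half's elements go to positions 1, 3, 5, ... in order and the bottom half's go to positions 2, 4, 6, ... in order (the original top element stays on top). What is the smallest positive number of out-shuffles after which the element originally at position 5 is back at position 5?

Follow position 5 under repeated out-shuffles:
5 → 9 → 17 → 10 → 19 → 14 → 4 → 7 → 13 → 2 → 3 → 5
It first returns after 11 out-shuffles.

11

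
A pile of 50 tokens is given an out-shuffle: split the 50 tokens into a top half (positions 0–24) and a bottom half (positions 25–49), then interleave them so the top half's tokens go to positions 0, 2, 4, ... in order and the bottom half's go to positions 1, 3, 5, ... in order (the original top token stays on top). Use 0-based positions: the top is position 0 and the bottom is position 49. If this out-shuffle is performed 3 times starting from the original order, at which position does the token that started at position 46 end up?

25

Track the token's position through each out-shuffle:
46 → 43 → 37 → 25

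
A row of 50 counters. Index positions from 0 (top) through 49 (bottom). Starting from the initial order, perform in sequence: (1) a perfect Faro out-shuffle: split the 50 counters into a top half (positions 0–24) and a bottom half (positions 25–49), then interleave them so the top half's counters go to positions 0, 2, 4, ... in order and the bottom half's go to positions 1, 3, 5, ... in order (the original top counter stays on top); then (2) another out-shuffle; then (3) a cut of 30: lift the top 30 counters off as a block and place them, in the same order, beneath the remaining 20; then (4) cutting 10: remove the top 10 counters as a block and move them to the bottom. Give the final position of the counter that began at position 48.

5

Track the counter from position 48 forward through each operation:
  after op 1 (out-shuffle): 48 → 47
  after op 2 (out-shuffle): 47 → 45
  after op 3 (cut 30): 45 → 15
  after op 4 (cut 10): 15 → 5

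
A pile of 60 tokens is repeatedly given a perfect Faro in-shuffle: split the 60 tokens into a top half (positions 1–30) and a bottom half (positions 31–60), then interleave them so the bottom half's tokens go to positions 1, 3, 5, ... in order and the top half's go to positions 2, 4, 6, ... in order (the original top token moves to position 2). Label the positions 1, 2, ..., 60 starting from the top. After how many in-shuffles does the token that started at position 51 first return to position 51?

60

Follow position 51 under repeated in-shuffles:
51 → 41 → 21 → 42 → 23 → 46 → 31 → 1 → ... → 51 (length 60)
It first returns after 60 in-shuffles.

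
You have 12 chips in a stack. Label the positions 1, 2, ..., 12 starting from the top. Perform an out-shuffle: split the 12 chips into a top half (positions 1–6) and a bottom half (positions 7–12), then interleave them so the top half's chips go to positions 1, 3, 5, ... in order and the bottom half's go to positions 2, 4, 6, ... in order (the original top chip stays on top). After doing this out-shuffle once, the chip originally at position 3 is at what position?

Track the chip's position through each out-shuffle:
3 → 5

5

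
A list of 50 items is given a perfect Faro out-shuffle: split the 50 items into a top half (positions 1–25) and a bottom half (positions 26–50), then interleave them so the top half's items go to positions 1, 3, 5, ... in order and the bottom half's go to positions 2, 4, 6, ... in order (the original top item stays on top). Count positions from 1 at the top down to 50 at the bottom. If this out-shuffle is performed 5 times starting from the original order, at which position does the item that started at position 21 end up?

Track the item's position through each out-shuffle:
21 → 41 → 32 → 14 → 27 → 4

4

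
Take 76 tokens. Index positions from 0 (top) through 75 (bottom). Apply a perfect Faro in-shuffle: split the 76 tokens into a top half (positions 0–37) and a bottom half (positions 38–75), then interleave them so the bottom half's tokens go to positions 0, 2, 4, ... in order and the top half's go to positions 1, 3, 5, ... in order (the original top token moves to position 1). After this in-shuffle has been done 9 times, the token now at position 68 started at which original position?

5

Work backwards from position 68, undoing one in-shuffle at a time:
68 ← 72 ← 74 ← 75 ← 37 ← 18 ← 47 ← 23 ← 11 ← 5
So the token now at position 68 started at position 5.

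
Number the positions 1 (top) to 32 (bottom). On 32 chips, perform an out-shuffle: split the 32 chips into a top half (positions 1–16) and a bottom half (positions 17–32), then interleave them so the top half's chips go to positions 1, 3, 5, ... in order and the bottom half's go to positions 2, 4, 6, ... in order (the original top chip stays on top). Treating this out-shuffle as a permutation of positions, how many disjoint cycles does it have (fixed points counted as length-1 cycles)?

8

Trace each unvisited position around until it returns:
(1) (2 3 5 9 17) (4 7 13 25 18) (6 11 21 10 19) (8 15 29 26 20) (12 23 14 27 22) (16 31 30 28 24) (32)
8 cycles in total.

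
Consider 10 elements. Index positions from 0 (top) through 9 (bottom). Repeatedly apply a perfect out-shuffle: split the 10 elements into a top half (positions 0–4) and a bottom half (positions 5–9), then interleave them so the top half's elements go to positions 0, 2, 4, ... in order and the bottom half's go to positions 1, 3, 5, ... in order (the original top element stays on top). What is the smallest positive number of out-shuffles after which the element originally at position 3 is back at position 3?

Follow position 3 under repeated out-shuffles:
3 → 6 → 3
It first returns after 2 out-shuffles.

2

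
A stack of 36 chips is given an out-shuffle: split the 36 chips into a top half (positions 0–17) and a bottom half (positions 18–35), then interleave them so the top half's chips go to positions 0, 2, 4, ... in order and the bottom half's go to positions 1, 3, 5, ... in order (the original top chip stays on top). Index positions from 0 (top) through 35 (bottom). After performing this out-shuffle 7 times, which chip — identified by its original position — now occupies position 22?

4

Work backwards from position 22, undoing one out-shuffle at a time:
22 ← 11 ← 23 ← 29 ← 32 ← 16 ← 8 ← 4
So the chip now at position 22 started at position 4.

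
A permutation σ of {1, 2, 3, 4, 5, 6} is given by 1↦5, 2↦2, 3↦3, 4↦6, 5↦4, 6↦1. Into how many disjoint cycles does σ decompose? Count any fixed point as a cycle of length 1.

Cycle decomposition: (1 5 4 6) (2) (3).
3 cycles.

3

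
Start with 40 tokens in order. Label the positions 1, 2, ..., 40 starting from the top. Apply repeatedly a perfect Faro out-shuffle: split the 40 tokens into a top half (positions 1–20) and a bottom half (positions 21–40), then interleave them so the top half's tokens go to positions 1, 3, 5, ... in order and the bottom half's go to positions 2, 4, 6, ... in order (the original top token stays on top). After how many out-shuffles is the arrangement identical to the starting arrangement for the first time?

12

The out-shuffle permutes the 40 positions with cycle lengths [1, 1, 2, 12, 12, 12].
Every token is home exactly when every cycle has completed a whole number of laps, i.e. after lcm(1, 2, 12) = 12 out-shuffles.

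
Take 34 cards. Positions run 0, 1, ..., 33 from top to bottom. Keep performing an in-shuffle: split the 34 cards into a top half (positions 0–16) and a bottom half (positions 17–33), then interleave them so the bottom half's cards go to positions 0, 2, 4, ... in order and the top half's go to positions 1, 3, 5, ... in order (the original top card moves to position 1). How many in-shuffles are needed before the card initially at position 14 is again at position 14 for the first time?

3

Follow position 14 under repeated in-shuffles:
14 → 29 → 24 → 14
It first returns after 3 in-shuffles.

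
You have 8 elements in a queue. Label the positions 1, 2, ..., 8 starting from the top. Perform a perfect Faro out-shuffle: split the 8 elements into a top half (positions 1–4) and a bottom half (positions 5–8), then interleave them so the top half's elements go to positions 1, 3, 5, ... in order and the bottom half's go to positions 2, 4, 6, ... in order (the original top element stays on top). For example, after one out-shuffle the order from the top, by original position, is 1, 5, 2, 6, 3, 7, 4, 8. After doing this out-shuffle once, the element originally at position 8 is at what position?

8

Position 8 is a fixed point of every out-shuffle, so the element never moves.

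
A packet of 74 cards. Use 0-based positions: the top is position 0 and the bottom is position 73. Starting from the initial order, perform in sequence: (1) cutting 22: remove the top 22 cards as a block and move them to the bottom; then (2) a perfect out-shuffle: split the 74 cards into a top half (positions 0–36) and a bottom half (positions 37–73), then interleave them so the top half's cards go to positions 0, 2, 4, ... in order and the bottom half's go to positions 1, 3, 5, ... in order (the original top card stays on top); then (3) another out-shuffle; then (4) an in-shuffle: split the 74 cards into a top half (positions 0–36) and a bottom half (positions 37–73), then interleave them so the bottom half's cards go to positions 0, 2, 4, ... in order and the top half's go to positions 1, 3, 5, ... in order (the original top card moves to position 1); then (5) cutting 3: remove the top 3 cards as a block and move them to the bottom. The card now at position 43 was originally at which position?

Undo the operations in reverse order, starting from position 43:
  undo op 5 (cut 3): 43 ← 46
  undo op 4 (in-shuffle, from bottom half): 46 ← 60
  undo op 3 (out-shuffle, from top half): 60 ← 30
  undo op 2 (out-shuffle, from top half): 30 ← 15
  undo op 1 (cut 22): 15 ← 37
So the card at position 43 came from original position 37.

37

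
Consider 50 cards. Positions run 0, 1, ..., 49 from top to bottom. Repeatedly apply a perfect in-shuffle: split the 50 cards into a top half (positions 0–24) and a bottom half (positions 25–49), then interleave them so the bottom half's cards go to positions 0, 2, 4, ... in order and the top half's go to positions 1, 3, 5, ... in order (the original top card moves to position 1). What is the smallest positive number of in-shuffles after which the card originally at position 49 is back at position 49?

8

Follow position 49 under repeated in-shuffles:
49 → 48 → 46 → 42 → 34 → 18 → 37 → 24 → 49
It first returns after 8 in-shuffles.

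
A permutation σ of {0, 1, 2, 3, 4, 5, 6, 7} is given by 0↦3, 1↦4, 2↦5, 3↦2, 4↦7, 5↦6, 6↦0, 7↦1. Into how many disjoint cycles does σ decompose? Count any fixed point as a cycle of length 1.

Cycle decomposition: (0 3 2 5 6) (1 4 7).
2 cycles.

2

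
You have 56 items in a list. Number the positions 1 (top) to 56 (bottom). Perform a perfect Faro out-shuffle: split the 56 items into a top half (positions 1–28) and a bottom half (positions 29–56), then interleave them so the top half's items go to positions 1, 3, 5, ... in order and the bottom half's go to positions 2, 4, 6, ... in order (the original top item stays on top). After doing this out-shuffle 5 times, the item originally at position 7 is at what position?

Track the item's position through each out-shuffle:
7 → 13 → 25 → 49 → 42 → 28

28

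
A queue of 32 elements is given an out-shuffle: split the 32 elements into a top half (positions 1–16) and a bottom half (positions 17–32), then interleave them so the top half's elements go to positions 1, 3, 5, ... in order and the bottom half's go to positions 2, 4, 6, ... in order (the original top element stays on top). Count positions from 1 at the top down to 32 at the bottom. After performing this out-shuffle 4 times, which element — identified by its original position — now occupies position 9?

Work backwards from position 9, undoing one out-shuffle at a time:
9 ← 5 ← 3 ← 2 ← 17
So the element now at position 9 started at position 17.

17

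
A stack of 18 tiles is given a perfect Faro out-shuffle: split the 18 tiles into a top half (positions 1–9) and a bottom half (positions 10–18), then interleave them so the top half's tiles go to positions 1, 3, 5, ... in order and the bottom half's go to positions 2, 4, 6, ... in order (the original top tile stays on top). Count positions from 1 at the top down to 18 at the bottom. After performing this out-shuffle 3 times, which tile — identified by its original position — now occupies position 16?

5

Work backwards from position 16, undoing one out-shuffle at a time:
16 ← 17 ← 9 ← 5
So the tile now at position 16 started at position 5.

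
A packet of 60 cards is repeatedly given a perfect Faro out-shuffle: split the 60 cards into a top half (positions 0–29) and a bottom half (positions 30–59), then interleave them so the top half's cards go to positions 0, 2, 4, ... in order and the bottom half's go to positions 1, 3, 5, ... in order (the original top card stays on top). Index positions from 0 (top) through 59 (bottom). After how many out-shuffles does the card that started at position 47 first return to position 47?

Follow position 47 under repeated out-shuffles:
47 → 35 → 11 → 22 → 44 → 29 → 58 → 57 → ... → 47 (length 58)
It first returns after 58 out-shuffles.

58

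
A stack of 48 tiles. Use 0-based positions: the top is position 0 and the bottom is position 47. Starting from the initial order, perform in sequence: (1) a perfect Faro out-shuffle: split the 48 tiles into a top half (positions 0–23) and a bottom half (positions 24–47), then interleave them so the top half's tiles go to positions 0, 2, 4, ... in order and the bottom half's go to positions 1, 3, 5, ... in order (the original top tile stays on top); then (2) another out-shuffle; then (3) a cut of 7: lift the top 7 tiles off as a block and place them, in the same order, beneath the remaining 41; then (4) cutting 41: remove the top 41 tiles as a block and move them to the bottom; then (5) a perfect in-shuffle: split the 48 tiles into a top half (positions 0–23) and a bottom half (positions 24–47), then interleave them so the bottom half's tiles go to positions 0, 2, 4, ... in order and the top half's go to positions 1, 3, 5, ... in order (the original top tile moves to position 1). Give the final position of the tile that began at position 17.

43

Track the tile from position 17 forward through each operation:
  after op 1 (out-shuffle): 17 → 34
  after op 2 (out-shuffle): 34 → 21
  after op 3 (cut 7): 21 → 14
  after op 4 (cut 41): 14 → 21
  after op 5 (in-shuffle): 21 → 43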